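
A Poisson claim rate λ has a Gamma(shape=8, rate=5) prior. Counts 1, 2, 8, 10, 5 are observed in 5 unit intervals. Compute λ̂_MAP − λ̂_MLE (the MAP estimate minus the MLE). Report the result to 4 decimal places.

Σxᵢ = 26. Posterior is Gamma(34, 10); MAP = (34−1)/10 = 33/10 ≈ 3.30000.
MLE = x̄ = 26/5 ≈ 5.20000.
Difference = 33/10 − 26/5 = -19/10 ≈ -1.9000.

MAP − MLE = -1.9000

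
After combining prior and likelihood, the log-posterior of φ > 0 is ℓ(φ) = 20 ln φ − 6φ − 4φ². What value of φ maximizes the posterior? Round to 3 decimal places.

φ̂_MAP = 1.250

ℓ'(φ) = 20/φ − 6 − 8φ. Setting this to zero and multiplying by φ: 8φ² + 6φ − 20 = 0.
φ = (−6 + √(6² + 4·8·20)) / (2·8) = (−6 + √676) / 16 = (−6 + 26)/16 = 5/4.
ℓ''(φ) = −20/φ² − 8 < 0, confirming a maximum.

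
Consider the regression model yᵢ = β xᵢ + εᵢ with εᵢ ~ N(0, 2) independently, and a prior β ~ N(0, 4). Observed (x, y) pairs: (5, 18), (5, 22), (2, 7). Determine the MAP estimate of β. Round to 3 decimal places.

log p(β | y) = −Σ(yᵢ − βxᵢ)²/(2·2) − β²/(2·4) + const.
Setting the derivative to zero: Σxᵢ(yᵢ − βxᵢ)/2 − β/4 = 0, so β = Σxᵢyᵢ / (Σxᵢ² + σ²/τ²).
Σxᵢyᵢ = 5·18 + 5·22 + 2·7 = 214; Σxᵢ² = 54; σ²/τ² = 0.5.
β̂_MAP = 214 / (54 + 0.5) = 214/54.5 ≈ 3.927.

β̂_MAP = 3.927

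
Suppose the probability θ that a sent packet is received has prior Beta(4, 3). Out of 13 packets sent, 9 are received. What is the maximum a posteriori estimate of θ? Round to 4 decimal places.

θ̂_MAP = 0.6667

Prior: Beta(4, 3).
Data: 9 successes in 13 trials. The binomial likelihood contributes θ^9(1−θ)^4, so the posterior is Beta(4+9, 3+4) = Beta(13, 7).
For Beta(a, b) with a, b > 1 the mode is (a−1)/(a+b−2) = 12/18 ≈ 0.6667.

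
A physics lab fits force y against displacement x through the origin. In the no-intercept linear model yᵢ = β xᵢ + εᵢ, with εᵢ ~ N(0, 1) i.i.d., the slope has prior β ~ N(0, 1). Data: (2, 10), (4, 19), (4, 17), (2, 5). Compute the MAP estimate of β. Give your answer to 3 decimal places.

β̂_MAP = 4.244

log p(β | y) = −Σ(yᵢ − βxᵢ)²/(2·1) − β²/(2·1) + const.
Setting the derivative to zero: Σxᵢ(yᵢ − βxᵢ)/1 − β/1 = 0, so β = Σxᵢyᵢ / (Σxᵢ² + σ²/τ²).
Σxᵢyᵢ = 2·10 + 4·19 + 4·17 + 2·5 = 174; Σxᵢ² = 40; σ²/τ² = 1.
β̂_MAP = 174 / (40 + 1) = 174/41 ≈ 4.244.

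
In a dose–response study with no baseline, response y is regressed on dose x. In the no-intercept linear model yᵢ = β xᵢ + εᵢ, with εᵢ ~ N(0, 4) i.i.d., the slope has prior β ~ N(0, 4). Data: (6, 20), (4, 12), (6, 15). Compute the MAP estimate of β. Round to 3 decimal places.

β̂_MAP = 2.899

log p(β | y) = −Σ(yᵢ − βxᵢ)²/(2·4) − β²/(2·4) + const.
Setting the derivative to zero: Σxᵢ(yᵢ − βxᵢ)/4 − β/4 = 0, so β = Σxᵢyᵢ / (Σxᵢ² + σ²/τ²).
Σxᵢyᵢ = 6·20 + 4·12 + 6·15 = 258; Σxᵢ² = 88; σ²/τ² = 1.
β̂_MAP = 258 / (88 + 1) = 258/89 ≈ 2.899.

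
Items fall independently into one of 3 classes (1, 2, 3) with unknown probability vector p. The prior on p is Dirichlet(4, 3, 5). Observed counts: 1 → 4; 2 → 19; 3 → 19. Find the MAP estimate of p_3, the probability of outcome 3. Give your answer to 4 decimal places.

The posterior is Dirichlet(αᵢ + nᵢ) = Dirichlet(8, 22, 24).
For a Dirichlet(a₁,…,a_K) with all aᵢ > 1, the mode has j-th component (aⱼ − 1)/(Σaᵢ − K).
Here Σaᵢ = 54 and K = 3, so p_3 = (24 − 1)/(54 − 3) = 23/51 ≈ 0.4510.

MAP estimate: 0.4510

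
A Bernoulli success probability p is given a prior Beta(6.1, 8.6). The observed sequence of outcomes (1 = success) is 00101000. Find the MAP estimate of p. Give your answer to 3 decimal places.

Prior: Beta(6.1, 8.6).
Data: 2 successes in 8 trials (from the sequence). The binomial likelihood contributes p^2(1−p)^6, so the posterior is Beta(6.1+2, 8.6+6) = Beta(8.1, 14.6).
For Beta(a, b) with a, b > 1 the mode is (a−1)/(a+b−2) = 7.1/20.7 ≈ 0.343.

p̂_MAP = 0.343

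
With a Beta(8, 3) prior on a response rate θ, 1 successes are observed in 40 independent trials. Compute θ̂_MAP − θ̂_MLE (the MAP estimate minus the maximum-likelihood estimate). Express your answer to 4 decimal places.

MAP − MLE = 0.1383

Posterior is Beta(9, 42); MAP = (9−1)/(51−2) = 8/49 ≈ 0.16327.
MLE ignores the prior: θ̂_MLE = k/n = 1/40 ≈ 0.02500.
Difference = 8/49 − 1/40 = 271/1960 ≈ 0.1383.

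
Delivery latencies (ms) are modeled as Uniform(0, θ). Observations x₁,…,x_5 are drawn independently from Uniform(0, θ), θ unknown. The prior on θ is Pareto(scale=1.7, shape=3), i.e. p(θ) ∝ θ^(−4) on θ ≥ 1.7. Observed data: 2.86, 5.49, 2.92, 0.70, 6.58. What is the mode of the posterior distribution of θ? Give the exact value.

The Uniform(0, θ) likelihood is θ^(−n) for θ ≥ max(xᵢ), zero otherwise. Here max(xᵢ) = 6.58.
Posterior ∝ θ^(−4) · θ^(−5) = θ^(−9) on θ ≥ max(1.7, 6.58) = 6.58.
This density is strictly decreasing in θ, so the posterior mode lies at the lower boundary of the support.

θ̂_MAP = 6.58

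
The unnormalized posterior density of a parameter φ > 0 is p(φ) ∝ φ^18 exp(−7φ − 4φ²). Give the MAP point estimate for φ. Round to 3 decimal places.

φ̂_MAP = 1.125

ℓ'(φ) = 18/φ − 7 − 8φ. Setting this to zero and multiplying by φ: 8φ² + 7φ − 18 = 0.
φ = (−7 + √(7² + 4·8·18)) / (2·8) = (−7 + √625) / 16 = (−7 + 25)/16 = 9/8.
ℓ''(φ) = −18/φ² − 8 < 0, confirming a maximum.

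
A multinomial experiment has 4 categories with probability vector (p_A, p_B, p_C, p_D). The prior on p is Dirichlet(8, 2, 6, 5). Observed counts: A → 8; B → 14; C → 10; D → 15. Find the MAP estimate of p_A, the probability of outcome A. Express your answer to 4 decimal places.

The posterior is Dirichlet(αᵢ + nᵢ) = Dirichlet(16, 16, 16, 20).
For a Dirichlet(a₁,…,a_K) with all aᵢ > 1, the mode has j-th component (aⱼ − 1)/(Σaᵢ − K).
Here Σaᵢ = 68 and K = 4, so p_A = (16 − 1)/(68 − 4) = 15/64 ≈ 0.2344.

MAP estimate of p_A = 0.2344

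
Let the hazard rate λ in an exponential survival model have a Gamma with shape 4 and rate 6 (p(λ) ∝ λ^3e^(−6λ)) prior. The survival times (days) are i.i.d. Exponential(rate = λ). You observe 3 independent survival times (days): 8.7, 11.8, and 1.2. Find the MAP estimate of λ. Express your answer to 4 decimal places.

λ̂_MAP = 0.2166

The Exponential(rate=λ) likelihood is ∝ λ^n e^(−λΣtᵢ). Here n = 3 and Σtᵢ = 8.7 + 11.8 + 1.2 = 21.7.
Posterior ∝ λ^3e^(−6λ) · λ^3e^(−21.7λ) = λ^6e^(−27.7λ), i.e. Gamma(7, 27.7).
Mode = (a−1)/b = 6/27.7 ≈ 0.2166.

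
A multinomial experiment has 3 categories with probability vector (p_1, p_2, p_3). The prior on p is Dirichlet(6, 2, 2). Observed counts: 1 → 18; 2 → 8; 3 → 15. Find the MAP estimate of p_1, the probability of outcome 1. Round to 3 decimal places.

The posterior is Dirichlet(αᵢ + nᵢ) = Dirichlet(24, 10, 17).
For a Dirichlet(a₁,…,a_K) with all aᵢ > 1, the mode has j-th component (aⱼ − 1)/(Σaᵢ − K).
Here Σaᵢ = 51 and K = 3, so p_1 = (24 − 1)/(51 − 3) = 23/48 ≈ 0.479.

MAP estimate: 0.479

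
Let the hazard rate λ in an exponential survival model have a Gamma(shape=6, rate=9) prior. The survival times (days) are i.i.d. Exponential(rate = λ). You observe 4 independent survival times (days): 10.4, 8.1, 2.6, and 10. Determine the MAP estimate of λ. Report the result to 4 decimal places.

λ̂_MAP = 0.2244

The Exponential(rate=λ) likelihood is ∝ λ^n e^(−λΣtᵢ). Here n = 4 and Σtᵢ = 10.4 + 8.1 + 2.6 + 10 = 31.1.
Posterior ∝ λ^5e^(−9λ) · λ^4e^(−31.1λ) = λ^9e^(−40.1λ), i.e. Gamma(10, 40.1).
Mode = (a−1)/b = 9/40.1 ≈ 0.2244.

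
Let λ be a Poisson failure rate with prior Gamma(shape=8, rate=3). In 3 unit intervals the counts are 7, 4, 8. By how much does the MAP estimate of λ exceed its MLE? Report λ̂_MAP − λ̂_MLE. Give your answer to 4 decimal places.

MAP − MLE = -2.0000

Σxᵢ = 19. Posterior is Gamma(27, 6); MAP = (27−1)/6 = 26/6 ≈ 4.33333.
MLE = x̄ = 19/3 ≈ 6.33333.
Difference = 26/6 − 19/3 = -2 ≈ -2.0000.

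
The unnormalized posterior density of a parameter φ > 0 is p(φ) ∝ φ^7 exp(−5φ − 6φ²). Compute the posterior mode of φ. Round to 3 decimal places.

ℓ'(φ) = 7/φ − 5 − 12φ. Setting this to zero and multiplying by φ: 12φ² + 5φ − 7 = 0.
φ = (−5 + √(5² + 4·12·7)) / (2·12) = (−5 + √361) / 24 = (−5 + 19)/24 = 7/12.
ℓ''(φ) = −7/φ² − 12 < 0, confirming a maximum.

φ̂_MAP = 0.583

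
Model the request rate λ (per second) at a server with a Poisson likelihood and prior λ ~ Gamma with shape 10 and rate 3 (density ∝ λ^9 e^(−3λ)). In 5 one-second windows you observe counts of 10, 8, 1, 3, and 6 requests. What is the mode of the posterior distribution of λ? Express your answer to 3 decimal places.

Σxᵢ = 10+8+1+3+6 = 28, with n = 5.
Posterior ∝ λ^9e^(−3λ) · λ^28e^(−5λ) = λ^37e^(−8λ), i.e. Gamma(shape=38, rate=8).
The mode of a Gamma(a, b) with a ≥ 1 (shape–rate) is (a−1)/b = 37/8 ≈ 4.625.

λ̂_MAP = 4.625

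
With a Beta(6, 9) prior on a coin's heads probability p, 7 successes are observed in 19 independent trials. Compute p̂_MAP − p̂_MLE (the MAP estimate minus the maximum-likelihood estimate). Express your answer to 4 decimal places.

Posterior is Beta(13, 21); MAP = (13−1)/(34−2) = 12/32 ≈ 0.37500.
MLE ignores the prior: p̂_MLE = k/n = 7/19 ≈ 0.36842.
Difference = 12/32 − 7/19 = 1/152 ≈ 0.0066.

MAP − MLE = 0.0066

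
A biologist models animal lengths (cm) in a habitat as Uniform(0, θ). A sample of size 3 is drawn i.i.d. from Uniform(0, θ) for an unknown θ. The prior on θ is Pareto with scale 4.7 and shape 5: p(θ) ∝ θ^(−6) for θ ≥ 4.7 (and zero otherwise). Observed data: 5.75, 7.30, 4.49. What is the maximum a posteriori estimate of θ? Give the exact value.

θ̂_MAP = 7.30

The Uniform(0, θ) likelihood is θ^(−n) for θ ≥ max(xᵢ), zero otherwise. Here max(xᵢ) = 7.30.
Posterior ∝ θ^(−6) · θ^(−3) = θ^(−9) on θ ≥ max(4.7, 7.30) = 7.30.
This density is strictly decreasing in θ, so the posterior mode lies at the lower boundary of the support.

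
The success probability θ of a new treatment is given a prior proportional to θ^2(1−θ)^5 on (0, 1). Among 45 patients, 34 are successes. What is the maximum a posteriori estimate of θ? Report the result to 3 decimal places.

θ̂_MAP = 0.692

The prior density ∝ θ^2(1−θ)^5 is the kernel of Beta(3, 6).
Data: 34 successes in 45 trials. The binomial likelihood contributes θ^34(1−θ)^11, so the posterior is Beta(3+34, 6+11) = Beta(37, 17).
For Beta(a, b) with a, b > 1 the mode is (a−1)/(a+b−2) = 36/52 ≈ 0.692.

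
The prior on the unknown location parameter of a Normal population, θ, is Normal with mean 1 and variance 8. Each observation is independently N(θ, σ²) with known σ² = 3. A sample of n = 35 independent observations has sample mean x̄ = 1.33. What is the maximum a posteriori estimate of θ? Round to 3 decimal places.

n = 35, x̄ = 1.33.
For a Normal prior and Normal likelihood with known variance, the posterior is Normal; its mode equals its mean, the precision-weighted average.
Prior precision 1/σ₀² = 1/8 = 0.125; data precision n/σ² = 35/3.
θ̂ = (0.125·1 + (35/3)·1.33) / (0.125 + 35/3) = (1877/120)/(283/24) = 1877/1415 ≈ 1.327.

θ̂_MAP = 1.327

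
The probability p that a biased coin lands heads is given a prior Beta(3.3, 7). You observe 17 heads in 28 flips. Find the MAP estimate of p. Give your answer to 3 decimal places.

p̂_MAP = 0.532

Prior: Beta(3.3, 7).
Data: 17 successes in 28 trials. The binomial likelihood contributes p^17(1−p)^11, so the posterior is Beta(3.3+17, 7+11) = Beta(20.3, 18).
For Beta(a, b) with a, b > 1 the mode is (a−1)/(a+b−2) = 19.3/36.3 ≈ 0.532.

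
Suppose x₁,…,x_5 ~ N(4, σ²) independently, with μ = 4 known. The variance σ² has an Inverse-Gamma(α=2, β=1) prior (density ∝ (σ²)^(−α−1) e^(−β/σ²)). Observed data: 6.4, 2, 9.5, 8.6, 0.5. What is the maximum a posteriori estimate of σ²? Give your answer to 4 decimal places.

σ̂²_MAP = 6.8564

Sum of squared deviations about the known mean: SS = (6.4−4)² + (2−4)² + (9.5−4)² + (8.6−4)² + (0.5−4)² = 73.42.
The Normal likelihood contributes (σ²)^(−n/2) exp(−SS/(2σ²)), so the posterior is Inverse-Gamma(α + n/2, β + SS/2) = Inverse-Gamma(4.5, 37.71).
The mode of Inverse-Gamma(a, b) is b/(a+1) = 37.71/5.5 ≈ 6.8564.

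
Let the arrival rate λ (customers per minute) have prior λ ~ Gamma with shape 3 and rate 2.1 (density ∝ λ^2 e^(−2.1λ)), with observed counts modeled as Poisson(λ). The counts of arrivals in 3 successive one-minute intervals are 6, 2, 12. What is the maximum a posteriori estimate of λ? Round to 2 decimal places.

λ̂_MAP = 4.31

Σxᵢ = 6+2+12 = 20, with n = 3.
Posterior ∝ λ^2e^(−2.1λ) · λ^20e^(−3λ) = λ^22e^(−5.1λ), i.e. Gamma(shape=23, rate=5.1).
The mode of a Gamma(a, b) with a ≥ 1 (shape–rate) is (a−1)/b = 22/5.1 ≈ 4.31.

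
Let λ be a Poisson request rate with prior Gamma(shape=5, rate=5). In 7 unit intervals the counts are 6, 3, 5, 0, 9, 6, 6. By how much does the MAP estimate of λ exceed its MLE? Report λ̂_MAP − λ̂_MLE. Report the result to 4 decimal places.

MAP − MLE = -1.7500

Σxᵢ = 35. Posterior is Gamma(40, 12); MAP = (40−1)/12 = 39/12 ≈ 3.25000.
MLE = x̄ = 35/7 ≈ 5.00000.
Difference = 39/12 − 35/7 = -7/4 ≈ -1.7500.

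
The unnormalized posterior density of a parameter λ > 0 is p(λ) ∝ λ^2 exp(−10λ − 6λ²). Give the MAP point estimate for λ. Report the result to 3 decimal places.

λ̂_MAP = 0.167

ℓ'(λ) = 2/λ − 10 − 12λ. Setting this to zero and multiplying by λ: 12λ² + 10λ − 2 = 0.
λ = (−10 + √(10² + 4·12·2)) / (2·12) = (−10 + √196) / 24 = (−10 + 14)/24 = 1/6.
ℓ''(λ) = −2/λ² − 12 < 0, confirming a maximum.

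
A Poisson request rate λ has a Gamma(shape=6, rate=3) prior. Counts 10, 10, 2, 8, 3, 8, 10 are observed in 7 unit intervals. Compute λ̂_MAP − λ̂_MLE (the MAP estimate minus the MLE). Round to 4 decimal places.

MAP − MLE = -1.6857

Σxᵢ = 51. Posterior is Gamma(57, 10); MAP = (57−1)/10 = 56/10 ≈ 5.60000.
MLE = x̄ = 51/7 ≈ 7.28571.
Difference = 56/10 − 51/7 = -59/35 ≈ -1.6857.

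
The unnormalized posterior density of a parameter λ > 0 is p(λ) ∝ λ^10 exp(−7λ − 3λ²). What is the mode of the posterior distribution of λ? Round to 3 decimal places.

ℓ'(λ) = 10/λ − 7 − 6λ. Setting this to zero and multiplying by λ: 6λ² + 7λ − 10 = 0.
λ = (−7 + √(7² + 4·6·10)) / (2·6) = (−7 + √289) / 12 = (−7 + 17)/12 = 5/6.
ℓ''(λ) = −10/λ² − 6 < 0, confirming a maximum.

λ̂_MAP = 0.833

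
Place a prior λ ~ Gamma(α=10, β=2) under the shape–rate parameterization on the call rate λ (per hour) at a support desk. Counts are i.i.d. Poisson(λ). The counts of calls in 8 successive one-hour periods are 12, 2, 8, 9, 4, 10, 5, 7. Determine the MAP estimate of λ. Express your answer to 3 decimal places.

λ̂_MAP = 6.600

Σxᵢ = 12+2+8+9+4+10+5+7 = 57, with n = 8.
Posterior ∝ λ^9e^(−2λ) · λ^57e^(−8λ) = λ^66e^(−10λ), i.e. Gamma(shape=67, rate=10).
The mode of a Gamma(a, b) with a ≥ 1 (shape–rate) is (a−1)/b = 66/10 ≈ 6.600.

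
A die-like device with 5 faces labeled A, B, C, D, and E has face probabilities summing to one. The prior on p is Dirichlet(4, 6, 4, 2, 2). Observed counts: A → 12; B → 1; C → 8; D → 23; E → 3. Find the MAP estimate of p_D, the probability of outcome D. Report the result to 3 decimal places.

MAP estimate of p_D = 0.400

The posterior is Dirichlet(αᵢ + nᵢ) = Dirichlet(16, 7, 12, 25, 5).
For a Dirichlet(a₁,…,a_K) with all aᵢ > 1, the mode has j-th component (aⱼ − 1)/(Σaᵢ − K).
Here Σaᵢ = 65 and K = 5, so p_D = (25 − 1)/(65 − 5) = 24/60 ≈ 0.400.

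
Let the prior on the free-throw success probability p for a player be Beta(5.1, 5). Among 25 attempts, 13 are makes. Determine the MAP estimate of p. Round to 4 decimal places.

Prior: Beta(5.1, 5).
Data: 13 successes in 25 trials. The binomial likelihood contributes p^13(1−p)^12, so the posterior is Beta(5.1+13, 5+12) = Beta(18.1, 17).
For Beta(a, b) with a, b > 1 the mode is (a−1)/(a+b−2) = 17.1/33.1 ≈ 0.5166.

p̂_MAP = 0.5166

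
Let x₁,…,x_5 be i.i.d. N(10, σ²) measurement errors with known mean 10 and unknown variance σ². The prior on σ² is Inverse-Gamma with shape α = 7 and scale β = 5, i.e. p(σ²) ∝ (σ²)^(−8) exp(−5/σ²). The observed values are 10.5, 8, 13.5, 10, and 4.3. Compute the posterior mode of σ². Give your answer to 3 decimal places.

Sum of squared deviations about the known mean: SS = (10.5−10)² + (8−10)² + (13.5−10)² + (10−10)² + (4.3−10)² = 48.99.
The Normal likelihood contributes (σ²)^(−n/2) exp(−SS/(2σ²)), so the posterior is Inverse-Gamma(α + n/2, β + SS/2) = Inverse-Gamma(9.5, 29.495).
The mode of Inverse-Gamma(a, b) is b/(a+1) = 29.495/10.5 ≈ 2.809.

σ̂²_MAP = 2.809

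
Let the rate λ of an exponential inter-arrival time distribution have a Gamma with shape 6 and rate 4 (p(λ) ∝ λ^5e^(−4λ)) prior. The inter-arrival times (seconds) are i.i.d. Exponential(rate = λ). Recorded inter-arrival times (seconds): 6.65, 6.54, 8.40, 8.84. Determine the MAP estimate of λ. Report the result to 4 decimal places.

λ̂_MAP = 0.2614

The Exponential(rate=λ) likelihood is ∝ λ^n e^(−λΣtᵢ). Here n = 4 and Σtᵢ = 6.65 + 6.54 + 8.40 + 8.84 = 30.43.
Posterior ∝ λ^5e^(−4λ) · λ^4e^(−30.43λ) = λ^9e^(−34.43λ), i.e. Gamma(10, 34.43).
Mode = (a−1)/b = 9/34.43 ≈ 0.2614.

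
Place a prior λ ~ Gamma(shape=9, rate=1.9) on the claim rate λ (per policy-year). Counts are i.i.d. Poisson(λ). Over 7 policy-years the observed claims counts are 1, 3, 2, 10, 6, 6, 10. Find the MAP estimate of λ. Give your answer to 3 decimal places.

λ̂_MAP = 5.169

Σxᵢ = 1+3+2+10+6+6+10 = 38, with n = 7.
Posterior ∝ λ^8e^(−1.9λ) · λ^38e^(−7λ) = λ^46e^(−8.9λ), i.e. Gamma(shape=47, rate=8.9).
The mode of a Gamma(a, b) with a ≥ 1 (shape–rate) is (a−1)/b = 46/8.9 ≈ 5.169.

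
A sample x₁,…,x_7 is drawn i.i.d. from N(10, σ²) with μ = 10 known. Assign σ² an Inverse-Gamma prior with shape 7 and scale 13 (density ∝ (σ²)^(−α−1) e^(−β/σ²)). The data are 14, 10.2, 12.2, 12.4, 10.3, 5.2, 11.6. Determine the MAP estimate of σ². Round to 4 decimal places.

σ̂²_MAP = 3.4057

Sum of squared deviations about the known mean: SS = (14−10)² + (10.2−10)² + (12.2−10)² + (12.4−10)² + (10.3−10)² + (5.2−10)² + (11.6−10)² = 52.33.
The Normal likelihood contributes (σ²)^(−n/2) exp(−SS/(2σ²)), so the posterior is Inverse-Gamma(α + n/2, β + SS/2) = Inverse-Gamma(10.5, 39.165).
The mode of Inverse-Gamma(a, b) is b/(a+1) = 39.165/11.5 ≈ 3.4057.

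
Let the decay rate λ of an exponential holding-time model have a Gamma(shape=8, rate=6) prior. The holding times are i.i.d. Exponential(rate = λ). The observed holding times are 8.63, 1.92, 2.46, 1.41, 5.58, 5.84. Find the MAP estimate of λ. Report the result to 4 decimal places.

The Exponential(rate=λ) likelihood is ∝ λ^n e^(−λΣtᵢ). Here n = 6 and Σtᵢ = 8.63 + 1.92 + 2.46 + 1.41 + 5.58 + 5.84 = 25.84.
Posterior ∝ λ^7e^(−6λ) · λ^6e^(−25.84λ) = λ^13e^(−31.84λ), i.e. Gamma(14, 31.84).
Mode = (a−1)/b = 13/31.84 ≈ 0.4083.

λ̂_MAP = 0.4083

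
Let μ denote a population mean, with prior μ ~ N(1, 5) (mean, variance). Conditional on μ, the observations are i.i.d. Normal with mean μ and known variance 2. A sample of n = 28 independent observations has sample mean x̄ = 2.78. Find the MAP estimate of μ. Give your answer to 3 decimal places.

n = 28, x̄ = 2.78.
For a Normal prior and Normal likelihood with known variance, the posterior is Normal; its mode equals its mean, the precision-weighted average.
Prior precision 1/σ₀² = 1/5 = 0.2; data precision n/σ² = 28/2 = 14.
μ̂ = (0.2·1 + 14·2.78) / (0.2 + 14) = 39.12/14.2 = 978/355 ≈ 2.755.

μ̂_MAP = 2.755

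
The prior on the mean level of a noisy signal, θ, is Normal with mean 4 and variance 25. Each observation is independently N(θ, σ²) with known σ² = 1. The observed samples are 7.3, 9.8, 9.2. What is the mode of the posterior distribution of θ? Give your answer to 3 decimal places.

n = 3; x̄ = (7.3 + 9.8 + 9.2)/3 = 26.3/3 = 263/30 ≈ 8.7667.
For a Normal prior and Normal likelihood with known variance, the posterior is Normal; its mode equals its mean, the precision-weighted average.
Prior precision 1/σ₀² = 1/25 = 0.04; data precision n/σ² = 3/1 = 3.
θ̂ = (0.04·4 + 3·(263/30)) / (0.04 + 3) = 26.46/3.04 = 1323/152 ≈ 8.704.

θ̂_MAP = 8.704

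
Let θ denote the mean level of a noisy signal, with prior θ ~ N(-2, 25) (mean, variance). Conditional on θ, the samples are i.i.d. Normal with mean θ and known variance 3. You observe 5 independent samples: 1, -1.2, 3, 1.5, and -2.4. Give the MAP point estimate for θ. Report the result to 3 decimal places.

θ̂_MAP = 0.324

n = 5; x̄ = (1 + (-1.2) + 3 + 1.5 + (-2.4))/5 = 1.9/5 = 0.38.
For a Normal prior and Normal likelihood with known variance, the posterior is Normal; its mode equals its mean, the precision-weighted average.
Prior precision 1/σ₀² = 1/25 = 0.04; data precision n/σ² = 5/3.
θ̂ = (0.04·(-2) + (5/3)·0.38) / (0.04 + 5/3) = (83/150)/(128/75) = 0.32421875 ≈ 0.324.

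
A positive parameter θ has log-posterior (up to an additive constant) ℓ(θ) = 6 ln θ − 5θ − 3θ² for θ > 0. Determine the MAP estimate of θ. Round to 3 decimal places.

θ̂_MAP = 0.667

ℓ'(θ) = 6/θ − 5 − 6θ. Setting this to zero and multiplying by θ: 6θ² + 5θ − 6 = 0.
θ = (−5 + √(5² + 4·6·6)) / (2·6) = (−5 + √169) / 12 = (−5 + 13)/12 = 2/3.
ℓ''(θ) = −6/θ² − 6 < 0, confirming a maximum.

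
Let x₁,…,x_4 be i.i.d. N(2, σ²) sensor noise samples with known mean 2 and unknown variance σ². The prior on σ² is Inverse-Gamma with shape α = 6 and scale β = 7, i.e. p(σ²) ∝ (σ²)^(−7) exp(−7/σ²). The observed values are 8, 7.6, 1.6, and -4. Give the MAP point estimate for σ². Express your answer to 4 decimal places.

σ̂²_MAP = 6.5289

Sum of squared deviations about the known mean: SS = (8−2)² + (7.6−2)² + (1.6−2)² + (-4−2)² = 103.52.
The Normal likelihood contributes (σ²)^(−n/2) exp(−SS/(2σ²)), so the posterior is Inverse-Gamma(α + n/2, β + SS/2) = Inverse-Gamma(8, 58.76).
The mode of Inverse-Gamma(a, b) is b/(a+1) = 58.76/9 ≈ 6.5289.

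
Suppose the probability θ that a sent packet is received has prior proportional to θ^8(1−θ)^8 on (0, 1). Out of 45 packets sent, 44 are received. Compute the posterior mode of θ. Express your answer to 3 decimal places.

The prior density ∝ θ^8(1−θ)^8 is the kernel of Beta(9, 9).
Data: 44 successes in 45 trials. The binomial likelihood contributes θ^44(1−θ)^1, so the posterior is Beta(9+44, 9+1) = Beta(53, 10).
For Beta(a, b) with a, b > 1 the mode is (a−1)/(a+b−2) = 52/61 ≈ 0.852.

θ̂_MAP = 0.852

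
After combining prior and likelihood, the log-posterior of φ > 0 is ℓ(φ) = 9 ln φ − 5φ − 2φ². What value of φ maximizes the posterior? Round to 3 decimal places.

ℓ'(φ) = 9/φ − 5 − 4φ. Setting this to zero and multiplying by φ: 4φ² + 5φ − 9 = 0.
φ = (−5 + √(5² + 4·4·9)) / (2·4) = (−5 + √169) / 8 = (−5 + 13)/8 = 1.
ℓ''(φ) = −9/φ² − 4 < 0, confirming a maximum.

φ̂_MAP = 1.000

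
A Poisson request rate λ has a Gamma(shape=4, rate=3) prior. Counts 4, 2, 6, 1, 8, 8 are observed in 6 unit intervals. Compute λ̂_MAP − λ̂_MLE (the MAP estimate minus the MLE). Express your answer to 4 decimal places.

Σxᵢ = 29. Posterior is Gamma(33, 9); MAP = (33−1)/9 = 32/9 ≈ 3.55556.
MLE = x̄ = 29/6 ≈ 4.83333.
Difference = 32/9 − 29/6 = -23/18 ≈ -1.2778.

MAP − MLE = -1.2778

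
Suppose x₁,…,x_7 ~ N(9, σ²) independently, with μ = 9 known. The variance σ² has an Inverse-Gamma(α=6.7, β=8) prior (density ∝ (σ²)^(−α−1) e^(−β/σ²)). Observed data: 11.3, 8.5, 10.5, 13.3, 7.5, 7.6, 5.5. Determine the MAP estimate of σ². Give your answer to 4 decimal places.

σ̂²_MAP = 2.6223

Sum of squared deviations about the known mean: SS = (11.3−9)² + (8.5−9)² + (10.5−9)² + (13.3−9)² + (7.5−9)² + (7.6−9)² + (5.5−9)² = 42.74.
The Normal likelihood contributes (σ²)^(−n/2) exp(−SS/(2σ²)), so the posterior is Inverse-Gamma(α + n/2, β + SS/2) = Inverse-Gamma(10.2, 29.37).
The mode of Inverse-Gamma(a, b) is b/(a+1) = 29.37/11.2 ≈ 2.6223.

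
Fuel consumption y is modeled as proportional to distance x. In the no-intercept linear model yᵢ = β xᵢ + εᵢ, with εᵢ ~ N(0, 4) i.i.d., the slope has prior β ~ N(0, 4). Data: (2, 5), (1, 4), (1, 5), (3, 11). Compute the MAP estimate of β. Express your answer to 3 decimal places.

β̂_MAP = 3.250

log p(β | y) = −Σ(yᵢ − βxᵢ)²/(2·4) − β²/(2·4) + const.
Setting the derivative to zero: Σxᵢ(yᵢ − βxᵢ)/4 − β/4 = 0, so β = Σxᵢyᵢ / (Σxᵢ² + σ²/τ²).
Σxᵢyᵢ = 2·5 + 1·4 + 1·5 + 3·11 = 52; Σxᵢ² = 15; σ²/τ² = 1.
β̂_MAP = 52 / (15 + 1) = 52/16 ≈ 3.250.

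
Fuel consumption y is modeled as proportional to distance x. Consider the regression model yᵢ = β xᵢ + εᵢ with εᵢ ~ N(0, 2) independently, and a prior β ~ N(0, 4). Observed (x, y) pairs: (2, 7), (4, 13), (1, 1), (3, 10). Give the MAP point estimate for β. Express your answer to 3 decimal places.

log p(β | y) = −Σ(yᵢ − βxᵢ)²/(2·2) − β²/(2·4) + const.
Setting the derivative to zero: Σxᵢ(yᵢ − βxᵢ)/2 − β/4 = 0, so β = Σxᵢyᵢ / (Σxᵢ² + σ²/τ²).
Σxᵢyᵢ = 2·7 + 4·13 + 1·1 + 3·10 = 97; Σxᵢ² = 30; σ²/τ² = 0.5.
β̂_MAP = 97 / (30 + 0.5) = 97/30.5 ≈ 3.180.

β̂_MAP = 3.180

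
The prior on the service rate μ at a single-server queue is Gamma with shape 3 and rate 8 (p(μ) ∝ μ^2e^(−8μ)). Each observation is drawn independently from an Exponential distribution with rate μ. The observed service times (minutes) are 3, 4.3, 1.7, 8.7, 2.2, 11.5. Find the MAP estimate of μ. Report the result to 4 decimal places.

μ̂_MAP = 0.2030

The Exponential(rate=μ) likelihood is ∝ μ^n e^(−μΣtᵢ). Here n = 6 and Σtᵢ = 3 + 4.3 + 1.7 + 8.7 + 2.2 + 11.5 = 31.4.
Posterior ∝ μ^2e^(−8μ) · μ^6e^(−31.4μ) = μ^8e^(−39.4μ), i.e. Gamma(9, 39.4).
Mode = (a−1)/b = 8/39.4 ≈ 0.2030.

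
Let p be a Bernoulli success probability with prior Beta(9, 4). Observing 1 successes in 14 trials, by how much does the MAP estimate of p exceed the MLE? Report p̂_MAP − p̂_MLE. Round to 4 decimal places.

MAP − MLE = 0.2886

Posterior is Beta(10, 17); MAP = (10−1)/(27−2) = 9/25 ≈ 0.36000.
MLE ignores the prior: p̂_MLE = k/n = 1/14 ≈ 0.07143.
Difference = 9/25 − 1/14 = 101/350 ≈ 0.2886.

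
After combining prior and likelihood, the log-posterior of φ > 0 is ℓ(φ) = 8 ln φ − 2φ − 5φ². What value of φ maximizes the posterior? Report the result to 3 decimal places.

φ̂_MAP = 0.800

ℓ'(φ) = 8/φ − 2 − 10φ. Setting this to zero and multiplying by φ: 10φ² + 2φ − 8 = 0.
φ = (−2 + √(2² + 4·10·8)) / (2·10) = (−2 + √324) / 20 = (−2 + 18)/20 = 4/5.
ℓ''(φ) = −8/φ² − 10 < 0, confirming a maximum.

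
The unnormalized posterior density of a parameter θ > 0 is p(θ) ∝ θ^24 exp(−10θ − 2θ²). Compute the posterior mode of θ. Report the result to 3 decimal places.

θ̂_MAP = 1.500

ℓ'(θ) = 24/θ − 10 − 4θ. Setting this to zero and multiplying by θ: 4θ² + 10θ − 24 = 0.
θ = (−10 + √(10² + 4·4·24)) / (2·4) = (−10 + √484) / 8 = (−10 + 22)/8 = 3/2.
ℓ''(θ) = −24/θ² − 4 < 0, confirming a maximum.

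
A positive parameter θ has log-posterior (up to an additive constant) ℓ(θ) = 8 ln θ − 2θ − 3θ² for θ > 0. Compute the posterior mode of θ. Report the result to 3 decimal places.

θ̂_MAP = 1.000

ℓ'(θ) = 8/θ − 2 − 6θ. Setting this to zero and multiplying by θ: 6θ² + 2θ − 8 = 0.
θ = (−2 + √(2² + 4·6·8)) / (2·6) = (−2 + √196) / 12 = (−2 + 14)/12 = 1.
ℓ''(θ) = −8/θ² − 6 < 0, confirming a maximum.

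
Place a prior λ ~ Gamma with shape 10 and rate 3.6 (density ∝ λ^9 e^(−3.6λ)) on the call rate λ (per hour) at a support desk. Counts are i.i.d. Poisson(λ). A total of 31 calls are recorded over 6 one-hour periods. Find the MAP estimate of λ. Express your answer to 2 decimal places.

λ̂_MAP = 4.17

Σxᵢ = 31, n = 6.
Posterior ∝ λ^9e^(−3.6λ) · λ^31e^(−6λ) = λ^40e^(−9.6λ), i.e. Gamma(shape=41, rate=9.6).
The mode of a Gamma(a, b) with a ≥ 1 (shape–rate) is (a−1)/b = 40/9.6 ≈ 4.17.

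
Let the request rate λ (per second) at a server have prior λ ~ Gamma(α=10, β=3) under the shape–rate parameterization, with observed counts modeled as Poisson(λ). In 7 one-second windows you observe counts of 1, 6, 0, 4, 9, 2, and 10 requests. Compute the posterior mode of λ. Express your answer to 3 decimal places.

Σxᵢ = 1+6+0+4+9+2+10 = 32, with n = 7.
Posterior ∝ λ^9e^(−3λ) · λ^32e^(−7λ) = λ^41e^(−10λ), i.e. Gamma(shape=42, rate=10).
The mode of a Gamma(a, b) with a ≥ 1 (shape–rate) is (a−1)/b = 41/10 ≈ 4.100.

λ̂_MAP = 4.100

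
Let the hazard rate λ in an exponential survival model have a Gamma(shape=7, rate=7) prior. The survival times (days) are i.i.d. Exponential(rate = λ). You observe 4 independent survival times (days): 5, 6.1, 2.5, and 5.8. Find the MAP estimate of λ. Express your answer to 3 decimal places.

λ̂_MAP = 0.379

The Exponential(rate=λ) likelihood is ∝ λ^n e^(−λΣtᵢ). Here n = 4 and Σtᵢ = 5 + 6.1 + 2.5 + 5.8 = 19.4.
Posterior ∝ λ^6e^(−7λ) · λ^4e^(−19.4λ) = λ^10e^(−26.4λ), i.e. Gamma(11, 26.4).
Mode = (a−1)/b = 10/26.4 ≈ 0.379.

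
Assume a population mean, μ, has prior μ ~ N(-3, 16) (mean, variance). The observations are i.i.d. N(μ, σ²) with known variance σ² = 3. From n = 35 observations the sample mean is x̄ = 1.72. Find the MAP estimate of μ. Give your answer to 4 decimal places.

μ̂_MAP = 1.6948

n = 35, x̄ = 1.72.
For a Normal prior and Normal likelihood with known variance, the posterior is Normal; its mode equals its mean, the precision-weighted average.
Prior precision 1/σ₀² = 1/16 = 0.0625; data precision n/σ² = 35/3.
μ̂ = (0.0625·(-3) + (35/3)·1.72) / (0.0625 + 35/3) = (4771/240)/(563/48) = 4771/2815 ≈ 1.6948.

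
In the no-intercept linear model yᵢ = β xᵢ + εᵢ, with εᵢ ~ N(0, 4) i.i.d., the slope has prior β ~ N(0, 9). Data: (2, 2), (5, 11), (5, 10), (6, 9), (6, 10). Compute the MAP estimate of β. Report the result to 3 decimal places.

β̂_MAP = 1.764

log p(β | y) = −Σ(yᵢ − βxᵢ)²/(2·4) − β²/(2·9) + const.
Setting the derivative to zero: Σxᵢ(yᵢ − βxᵢ)/4 − β/9 = 0, so β = Σxᵢyᵢ / (Σxᵢ² + σ²/τ²).
Σxᵢyᵢ = 2·2 + 5·11 + 5·10 + 6·9 + 6·10 = 223; Σxᵢ² = 126; σ²/τ² = 4/9.
β̂_MAP = 223 / (126 + 4/9) = 223/(1138/9) = 2007/1138 ≈ 1.764.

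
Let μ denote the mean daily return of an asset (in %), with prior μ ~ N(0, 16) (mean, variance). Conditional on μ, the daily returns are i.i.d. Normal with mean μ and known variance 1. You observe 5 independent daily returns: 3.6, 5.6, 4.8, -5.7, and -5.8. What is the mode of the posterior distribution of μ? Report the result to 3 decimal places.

n = 5; x̄ = (3.6 + 5.6 + 4.8 + (-5.7) + (-5.8))/5 = 2.5/5 = 0.5.
For a Normal prior and Normal likelihood with known variance, the posterior is Normal; its mode equals its mean, the precision-weighted average.
Prior precision 1/σ₀² = 1/16 = 0.0625; data precision n/σ² = 5/1 = 5.
μ̂ = (0.0625·0 + 5·0.5) / (0.0625 + 5) = 2.5/5.0625 = 40/81 ≈ 0.494.

μ̂_MAP = 0.494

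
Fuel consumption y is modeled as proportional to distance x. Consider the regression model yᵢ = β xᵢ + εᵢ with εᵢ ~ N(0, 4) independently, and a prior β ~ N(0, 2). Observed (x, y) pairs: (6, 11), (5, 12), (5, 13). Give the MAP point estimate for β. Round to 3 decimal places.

log p(β | y) = −Σ(yᵢ − βxᵢ)²/(2·4) − β²/(2·2) + const.
Setting the derivative to zero: Σxᵢ(yᵢ − βxᵢ)/4 − β/2 = 0, so β = Σxᵢyᵢ / (Σxᵢ² + σ²/τ²).
Σxᵢyᵢ = 6·11 + 5·12 + 5·13 = 191; Σxᵢ² = 86; σ²/τ² = 2.
β̂_MAP = 191 / (86 + 2) = 191/88 ≈ 2.170.

β̂_MAP = 2.170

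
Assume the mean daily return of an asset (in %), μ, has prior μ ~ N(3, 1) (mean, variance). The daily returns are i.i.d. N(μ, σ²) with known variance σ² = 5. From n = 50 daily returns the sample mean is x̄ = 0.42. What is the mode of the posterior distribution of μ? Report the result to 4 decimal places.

μ̂_MAP = 0.6545

n = 50, x̄ = 0.42.
For a Normal prior and Normal likelihood with known variance, the posterior is Normal; its mode equals its mean, the precision-weighted average.
Prior precision 1/σ₀² = 1/1 = 1; data precision n/σ² = 50/5 = 10.
μ̂ = (1·3 + 10·0.42) / (1 + 10) = 7.2/11 = 36/55 ≈ 0.6545.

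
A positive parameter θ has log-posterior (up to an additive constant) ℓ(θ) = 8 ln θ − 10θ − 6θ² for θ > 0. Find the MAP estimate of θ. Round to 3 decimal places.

θ̂_MAP = 0.500

ℓ'(θ) = 8/θ − 10 − 12θ. Setting this to zero and multiplying by θ: 12θ² + 10θ − 8 = 0.
θ = (−10 + √(10² + 4·12·8)) / (2·12) = (−10 + √484) / 24 = (−10 + 22)/24 = 1/2.
ℓ''(θ) = −8/θ² − 12 < 0, confirming a maximum.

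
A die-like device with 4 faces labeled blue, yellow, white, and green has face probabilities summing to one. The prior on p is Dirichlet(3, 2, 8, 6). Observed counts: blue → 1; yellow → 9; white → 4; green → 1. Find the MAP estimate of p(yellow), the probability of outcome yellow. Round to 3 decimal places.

The posterior is Dirichlet(αᵢ + nᵢ) = Dirichlet(4, 11, 12, 7).
For a Dirichlet(a₁,…,a_K) with all aᵢ > 1, the mode has j-th component (aⱼ − 1)/(Σaᵢ − K).
Here Σaᵢ = 34 and K = 4, so p(yellow) = (11 − 1)/(34 − 4) = 10/30 ≈ 0.333.

MAP estimate of p(yellow) = 0.333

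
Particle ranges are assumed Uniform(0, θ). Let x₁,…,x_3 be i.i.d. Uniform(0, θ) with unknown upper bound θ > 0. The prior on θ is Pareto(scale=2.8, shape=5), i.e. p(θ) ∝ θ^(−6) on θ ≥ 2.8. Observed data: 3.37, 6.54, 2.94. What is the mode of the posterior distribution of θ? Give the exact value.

The Uniform(0, θ) likelihood is θ^(−n) for θ ≥ max(xᵢ), zero otherwise. Here max(xᵢ) = 6.54.
Posterior ∝ θ^(−6) · θ^(−3) = θ^(−9) on θ ≥ max(2.8, 6.54) = 6.54.
This density is strictly decreasing in θ, so the posterior mode lies at the lower boundary of the support.

θ̂_MAP = 6.54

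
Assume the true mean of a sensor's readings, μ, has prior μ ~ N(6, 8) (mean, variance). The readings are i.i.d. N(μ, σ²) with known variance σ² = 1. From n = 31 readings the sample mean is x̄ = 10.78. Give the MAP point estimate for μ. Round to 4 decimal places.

n = 31, x̄ = 10.78.
For a Normal prior and Normal likelihood with known variance, the posterior is Normal; its mode equals its mean, the precision-weighted average.
Prior precision 1/σ₀² = 1/8 = 0.125; data precision n/σ² = 31/1 = 31.
μ̂ = (0.125·6 + 31·10.78) / (0.125 + 31) = 334.93/31.125 = 66986/6225 ≈ 10.7608.

μ̂_MAP = 10.7608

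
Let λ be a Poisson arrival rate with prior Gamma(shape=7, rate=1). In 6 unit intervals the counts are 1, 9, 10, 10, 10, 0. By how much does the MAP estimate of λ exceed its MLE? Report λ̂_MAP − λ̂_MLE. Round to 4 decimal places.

MAP − MLE = -0.0952

Σxᵢ = 40. Posterior is Gamma(47, 7); MAP = (47−1)/7 = 46/7 ≈ 6.57143.
MLE = x̄ = 40/6 ≈ 6.66667.
Difference = 46/7 − 40/6 = -2/21 ≈ -0.0952.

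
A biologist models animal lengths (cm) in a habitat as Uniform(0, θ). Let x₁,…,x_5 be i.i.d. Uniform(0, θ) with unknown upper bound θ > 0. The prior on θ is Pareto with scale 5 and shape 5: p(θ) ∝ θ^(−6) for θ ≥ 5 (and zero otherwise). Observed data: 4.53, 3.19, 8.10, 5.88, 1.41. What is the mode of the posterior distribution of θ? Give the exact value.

The Uniform(0, θ) likelihood is θ^(−n) for θ ≥ max(xᵢ), zero otherwise. Here max(xᵢ) = 8.10.
Posterior ∝ θ^(−6) · θ^(−5) = θ^(−11) on θ ≥ max(5, 8.10) = 8.10.
This density is strictly decreasing in θ, so the posterior mode lies at the lower boundary of the support.

θ̂_MAP = 8.10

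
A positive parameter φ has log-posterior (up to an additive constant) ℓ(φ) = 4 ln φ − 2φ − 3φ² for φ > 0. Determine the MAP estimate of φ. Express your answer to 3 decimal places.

ℓ'(φ) = 4/φ − 2 − 6φ. Setting this to zero and multiplying by φ: 6φ² + 2φ − 4 = 0.
φ = (−2 + √(2² + 4·6·4)) / (2·6) = (−2 + √100) / 12 = (−2 + 10)/12 = 2/3.
ℓ''(φ) = −4/φ² − 6 < 0, confirming a maximum.

φ̂_MAP = 0.667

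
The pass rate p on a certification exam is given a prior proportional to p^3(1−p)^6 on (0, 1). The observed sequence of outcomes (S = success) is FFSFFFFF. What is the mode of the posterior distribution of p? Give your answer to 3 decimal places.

p̂_MAP = 0.235

The prior density ∝ p^3(1−p)^6 is the kernel of Beta(4, 7).
Data: 1 success in 8 trials (from the sequence). The binomial likelihood contributes p(1−p)^7, so the posterior is Beta(4+1, 7+7) = Beta(5, 14).
For Beta(a, b) with a, b > 1 the mode is (a−1)/(a+b−2) = 4/17 ≈ 0.235.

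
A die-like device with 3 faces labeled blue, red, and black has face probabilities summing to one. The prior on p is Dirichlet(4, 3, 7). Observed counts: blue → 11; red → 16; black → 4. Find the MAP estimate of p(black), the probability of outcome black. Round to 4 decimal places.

The posterior is Dirichlet(αᵢ + nᵢ) = Dirichlet(15, 19, 11).
For a Dirichlet(a₁,…,a_K) with all aᵢ > 1, the mode has j-th component (aⱼ − 1)/(Σaᵢ − K).
Here Σaᵢ = 45 and K = 3, so p(black) = (11 − 1)/(45 − 3) = 10/42 ≈ 0.2381.

MAP estimate of p(black) = 0.2381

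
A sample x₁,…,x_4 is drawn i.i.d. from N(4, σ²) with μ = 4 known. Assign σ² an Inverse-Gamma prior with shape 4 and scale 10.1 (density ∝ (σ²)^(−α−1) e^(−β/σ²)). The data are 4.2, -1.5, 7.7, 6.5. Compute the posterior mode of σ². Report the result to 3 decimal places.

Sum of squared deviations about the known mean: SS = (4.2−4)² + (-1.5−4)² + (7.7−4)² + (6.5−4)² = 50.23.
The Normal likelihood contributes (σ²)^(−n/2) exp(−SS/(2σ²)), so the posterior is Inverse-Gamma(α + n/2, β + SS/2) = Inverse-Gamma(6, 35.215).
The mode of Inverse-Gamma(a, b) is b/(a+1) = 35.215/7 ≈ 5.031.

σ̂²_MAP = 5.031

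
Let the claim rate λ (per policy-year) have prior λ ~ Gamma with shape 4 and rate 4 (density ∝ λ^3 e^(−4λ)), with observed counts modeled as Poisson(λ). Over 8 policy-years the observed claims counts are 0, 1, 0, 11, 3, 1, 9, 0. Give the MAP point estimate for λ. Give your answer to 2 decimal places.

λ̂_MAP = 2.33

Σxᵢ = 0+1+0+11+3+1+9+0 = 25, with n = 8.
Posterior ∝ λ^3e^(−4λ) · λ^25e^(−8λ) = λ^28e^(−12λ), i.e. Gamma(shape=29, rate=12).
The mode of a Gamma(a, b) with a ≥ 1 (shape–rate) is (a−1)/b = 28/12 ≈ 2.33.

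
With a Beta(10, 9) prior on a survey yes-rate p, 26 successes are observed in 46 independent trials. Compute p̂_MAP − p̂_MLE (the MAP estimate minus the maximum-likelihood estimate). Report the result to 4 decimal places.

Posterior is Beta(36, 29); MAP = (36−1)/(65−2) = 35/63 ≈ 0.55556.
MLE ignores the prior: p̂_MLE = k/n = 26/46 ≈ 0.56522.
Difference = 35/63 − 26/46 = -2/207 ≈ -0.0097.

MAP − MLE = -0.0097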